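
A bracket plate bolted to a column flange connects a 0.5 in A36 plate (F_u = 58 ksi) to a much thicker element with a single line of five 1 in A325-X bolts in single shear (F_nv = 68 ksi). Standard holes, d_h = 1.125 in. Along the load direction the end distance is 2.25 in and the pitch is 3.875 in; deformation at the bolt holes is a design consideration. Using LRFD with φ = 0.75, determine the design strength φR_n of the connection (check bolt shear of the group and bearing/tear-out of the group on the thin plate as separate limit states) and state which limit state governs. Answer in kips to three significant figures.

Bolt shear: A_b = π·1²/4 = 0.7854 in²; R_n = 68 × 0.7854 × 5 × 1 = 267 kips → 0.75 × 267 = 200 kips.
Bearing (1.2 l_c t F_u ≤ 2.4 d t F_u): upper limit = 2.4·1·0.5·58 = 69.6 kips.
  Edge l_c = 2.25 − 1.125/2 = 1.688 → r_n = 58.72 kips; interior l_c = 3.875 − 1.125 = 2.75 → r_n = 69.6 kips.
  R_n,bearing = 1·58.72 + 4·69.6 = 337.1 kips → 0.75 × 337.1 = 253 kips.
Bolt shear governs: 200 kips.

200 kips (bolt shear governs)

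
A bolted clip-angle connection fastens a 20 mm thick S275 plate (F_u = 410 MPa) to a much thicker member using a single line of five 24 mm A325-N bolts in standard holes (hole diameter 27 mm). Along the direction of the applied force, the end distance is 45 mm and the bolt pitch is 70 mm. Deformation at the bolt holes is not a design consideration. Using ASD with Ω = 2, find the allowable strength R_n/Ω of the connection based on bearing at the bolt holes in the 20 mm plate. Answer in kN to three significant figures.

1250 kN

Per bolt r_n = 1.5 l_c t F_u ≤ 3.0 d t F_u; upper limit = 3.0 × 24 × 20 × 410 / 1000 = 590.4 kN.
Edge bolt: l_c = 45 − 27/2 = 31.5 mm → 1.5 × 31.5 × 20 × 410 / 1000 = 387.4 → r_n = 387.4 kN.
Interior bolts: l_c = 70 − 27 = 43 mm → 1.5 × 43 × 20 × 410 / 1000 = 528.9 → r_n = 528.9 kN.
R_n = 1 × 387.4 + 4 × 528.9 = 2503 kN.
Allowable strength R_n/Ω = 2503 / 2 = 1250 kN.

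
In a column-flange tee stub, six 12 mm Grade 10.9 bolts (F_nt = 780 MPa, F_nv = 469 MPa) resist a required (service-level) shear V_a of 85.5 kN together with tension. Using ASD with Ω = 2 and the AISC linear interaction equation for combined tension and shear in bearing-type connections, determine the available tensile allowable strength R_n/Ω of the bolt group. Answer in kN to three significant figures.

A_b = π·12²/4 = 113.1 mm²; f_rv = 85.5 × 1000 / (6 × 113.1) = 126 MPa.
F'_nt = 1.3 F_nt − (Ω F_nt / F_nv) f_rv = 1.3·780 − (2·780/469)·126 = 594.9 MPa, capped at F_nt → F'_nt = 594.9 MPa.
R_n = F'_nt · A_b · n = 594.9 × 113.1 × 6 / 1000 = 403.7 kN.
Allowable strength R_n/Ω = 403.7 / 2 = 202 kN.

202 kN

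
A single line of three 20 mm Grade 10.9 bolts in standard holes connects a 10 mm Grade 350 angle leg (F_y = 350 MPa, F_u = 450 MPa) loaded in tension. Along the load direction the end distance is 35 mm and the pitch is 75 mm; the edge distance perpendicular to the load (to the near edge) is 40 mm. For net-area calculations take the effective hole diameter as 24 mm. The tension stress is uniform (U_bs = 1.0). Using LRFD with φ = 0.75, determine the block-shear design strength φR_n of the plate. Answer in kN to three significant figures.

348 kN

Shear plane L_v = 35 + 2·75 = 185 mm; A_gv = 185 × 10 = 1850 mm².
A_nv = (185 − 2.5·24) × 10 = 1250 mm².
A_nt = (40 − 0.5·24) × 10 = 280 mm².
0.6 F_u A_nv = 337.5 kN; 0.6 F_y A_gv = 388.5 kN → shear rupture governs the shear term.
R_n = 337.5 + 1.0 × 450 × 280 / 1000 = 463.5 kN.
Design strength φR_n = 0.75 × 463.5 = 348 kN.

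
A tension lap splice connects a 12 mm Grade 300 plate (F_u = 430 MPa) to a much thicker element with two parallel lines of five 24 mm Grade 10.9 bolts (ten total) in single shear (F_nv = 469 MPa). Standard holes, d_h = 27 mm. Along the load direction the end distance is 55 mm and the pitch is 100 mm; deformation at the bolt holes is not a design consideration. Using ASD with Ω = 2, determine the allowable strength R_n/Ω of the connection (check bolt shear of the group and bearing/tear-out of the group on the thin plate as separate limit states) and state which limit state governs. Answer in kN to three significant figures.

Bolt shear: A_b = π·24²/4 = 452.4 mm²; R_n = 469 × 452.4 × 10 × 1 / 1000 = 2122 kN → 2122 / 2 = 1060 kN.
Bearing (1.5 l_c t F_u ≤ 3.0 d t F_u): upper limit = 3.0·24·12·430 / 1000 = 371.5 kN.
  Edge l_c = 55 − 27/2 = 41.5 → r_n = 321.2 kN; interior l_c = 100 − 27 = 73 → r_n = 371.5 kN.
  R_n,bearing = 2·321.2 + 8·371.5 = 3615 kN → 3615 / 2 = 1810 kN.
Bolt shear governs: 1060 kN.

1060 kN (bolt shear governs)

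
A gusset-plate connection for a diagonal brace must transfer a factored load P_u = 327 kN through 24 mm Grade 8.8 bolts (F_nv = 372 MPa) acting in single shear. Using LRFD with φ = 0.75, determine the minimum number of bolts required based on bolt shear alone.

A_b = π·24²/4 = 452.4 mm².
Per-bolt design strength φR_n = 0.75 × 372 × 452.4 × 1 / 1000 = 126.2 kN.
n ≥ 327 / 126.2 = 2.591 → use 3 bolts.

3 bolts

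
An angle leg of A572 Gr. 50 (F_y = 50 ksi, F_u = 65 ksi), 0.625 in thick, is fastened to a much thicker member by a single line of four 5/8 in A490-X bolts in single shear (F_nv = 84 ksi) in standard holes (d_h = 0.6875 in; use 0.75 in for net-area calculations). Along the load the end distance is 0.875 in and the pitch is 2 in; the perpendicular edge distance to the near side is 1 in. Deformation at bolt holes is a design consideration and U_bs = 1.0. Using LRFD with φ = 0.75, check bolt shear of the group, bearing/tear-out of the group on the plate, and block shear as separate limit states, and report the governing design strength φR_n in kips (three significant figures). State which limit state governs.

77.3 kips (bolt shear governs)

Bolt shear: A_b = π·0.625²/4 = 0.3068 in²; R_n = 84 × 0.3068 × 4 × 1 = 103.1 kips → 0.75 × 103.1 = 77.3 kips.
Bearing: edge l_c = 0.5312, r_n = 25.9 kips; interior l_c = 1.312, r_n = 60.94 kips; R_n = 25.9 + 3·60.94 = 208.7 kips → 157 kips.
Block shear: A_gv = 4.297, A_nv = 2.656, A_nt = 0.3906 in²; R_n = min(0.6F_uA_nv, 0.6F_yA_gv) + U_bs·F_u·A_nt = 129 kips → 96.7 kips.
Bolt shear governs: 77.3 kips.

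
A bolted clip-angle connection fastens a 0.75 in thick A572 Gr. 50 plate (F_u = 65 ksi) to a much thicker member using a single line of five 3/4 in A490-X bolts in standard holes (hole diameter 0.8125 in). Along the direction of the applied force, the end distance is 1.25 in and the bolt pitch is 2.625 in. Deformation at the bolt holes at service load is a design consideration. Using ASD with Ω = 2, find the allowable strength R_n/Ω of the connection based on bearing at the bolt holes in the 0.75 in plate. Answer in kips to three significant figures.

Per bolt r_n = 1.2 l_c t F_u ≤ 2.4 d t F_u; upper limit = 2.4 × 0.75 × 0.75 × 65 = 87.75 kips.
Edge bolt: l_c = 1.25 − 0.8125/2 = 0.8438 in → 1.2 × 0.8438 × 0.75 × 65 = 49.36 → r_n = 49.36 kips.
Interior bolts: l_c = 2.625 − 0.8125 = 1.812 in → 1.2 × 1.812 × 0.75 × 65 = 106 → r_n = 87.75 kips.
R_n = 1 × 49.36 + 4 × 87.75 = 400.4 kips.
Allowable strength R_n/Ω = 400.4 / 2 = 200 kips.

200 kips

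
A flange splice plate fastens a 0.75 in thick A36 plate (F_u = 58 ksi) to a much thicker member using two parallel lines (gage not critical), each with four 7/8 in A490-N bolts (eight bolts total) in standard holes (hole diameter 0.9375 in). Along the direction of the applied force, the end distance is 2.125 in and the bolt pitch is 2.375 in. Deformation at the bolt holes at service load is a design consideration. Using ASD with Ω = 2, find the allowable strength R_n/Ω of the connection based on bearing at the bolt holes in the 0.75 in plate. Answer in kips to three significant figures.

312 kips

Per bolt r_n = 1.2 l_c t F_u ≤ 2.4 d t F_u; upper limit = 2.4 × 0.875 × 0.75 × 58 = 91.35 kips.
Edge bolt: l_c = 2.125 − 0.9375/2 = 1.656 in → 1.2 × 1.656 × 0.75 × 58 = 86.46 → r_n = 86.46 kips.
Interior bolts: l_c = 2.375 − 0.9375 = 1.438 in → 1.2 × 1.438 × 0.75 × 58 = 75.04 → r_n = 75.04 kips.
R_n = 2 × 86.46 + 6 × 75.04 = 623.1 kips.
Allowable strength R_n/Ω = 623.1 / 2 = 312 kips.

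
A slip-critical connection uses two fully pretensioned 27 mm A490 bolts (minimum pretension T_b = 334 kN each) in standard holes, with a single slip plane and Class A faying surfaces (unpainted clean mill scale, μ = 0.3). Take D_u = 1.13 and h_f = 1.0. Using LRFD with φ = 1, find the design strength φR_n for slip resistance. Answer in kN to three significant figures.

R_n = μ · D_u · h_f · T_b · n_s · n_b = 0.3 × 1.13 × 1.0 × 334 × 1 × 2 = 226.5 kN.
Design strength φR_n = 1 × 226.5 = 226 kN.

226 kN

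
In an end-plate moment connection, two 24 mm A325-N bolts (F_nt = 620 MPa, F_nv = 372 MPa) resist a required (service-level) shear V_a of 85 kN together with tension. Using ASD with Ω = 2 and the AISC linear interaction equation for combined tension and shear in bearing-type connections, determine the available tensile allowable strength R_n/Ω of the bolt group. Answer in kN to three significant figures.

A_b = π·24²/4 = 452.4 mm²; f_rv = 85 × 1000 / (2 × 452.4) = 93.95 MPa.
F'_nt = 1.3 F_nt − (Ω F_nt / F_nv) f_rv = 1.3·620 − (2·620/372)·93.95 = 492.8 MPa, capped at F_nt → F'_nt = 492.8 MPa.
R_n = F'_nt · A_b · n = 492.8 × 452.4 × 2 / 1000 = 445.9 kN.
Allowable strength R_n/Ω = 445.9 / 2 = 223 kN.

223 kN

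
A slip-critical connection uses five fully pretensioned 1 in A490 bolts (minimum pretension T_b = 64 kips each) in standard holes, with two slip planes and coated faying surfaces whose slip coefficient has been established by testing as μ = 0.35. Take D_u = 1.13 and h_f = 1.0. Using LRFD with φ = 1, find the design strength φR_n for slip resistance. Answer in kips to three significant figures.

R_n = μ · D_u · h_f · T_b · n_s · n_b = 0.35 × 1.13 × 1.0 × 64 × 2 × 5 = 253.1 kips.
Design strength φR_n = 1 × 253.1 = 253 kips.

253 kips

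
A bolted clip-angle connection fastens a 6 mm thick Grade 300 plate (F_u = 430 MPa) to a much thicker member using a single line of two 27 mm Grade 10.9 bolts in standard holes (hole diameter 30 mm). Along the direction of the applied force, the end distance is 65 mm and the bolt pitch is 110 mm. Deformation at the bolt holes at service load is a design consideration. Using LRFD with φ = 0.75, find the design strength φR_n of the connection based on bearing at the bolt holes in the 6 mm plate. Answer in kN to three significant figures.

241 kN

Per bolt r_n = 1.2 l_c t F_u ≤ 2.4 d t F_u; upper limit = 2.4 × 27 × 6 × 430 / 1000 = 167.2 kN.
Edge bolt: l_c = 65 − 30/2 = 50 mm → 1.2 × 50 × 6 × 430 / 1000 = 154.8 → r_n = 154.8 kN.
Interior bolts: l_c = 110 − 30 = 80 mm → 1.2 × 80 × 6 × 430 / 1000 = 247.7 → r_n = 167.2 kN.
R_n = 1 × 154.8 + 1 × 167.2 = 322 kN.
Design strength φR_n = 0.75 × 322 = 241 kN.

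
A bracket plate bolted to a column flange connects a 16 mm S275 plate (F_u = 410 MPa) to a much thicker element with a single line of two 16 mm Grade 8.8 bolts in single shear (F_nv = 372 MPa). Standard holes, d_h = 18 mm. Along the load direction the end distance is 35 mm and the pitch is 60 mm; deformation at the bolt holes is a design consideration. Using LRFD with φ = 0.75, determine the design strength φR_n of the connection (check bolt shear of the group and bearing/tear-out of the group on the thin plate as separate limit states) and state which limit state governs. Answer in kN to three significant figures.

Bolt shear: A_b = π·16²/4 = 201.1 mm²; R_n = 372 × 201.1 × 2 × 1 / 1000 = 149.6 kN → 0.75 × 149.6 = 112 kN.
Bearing (1.2 l_c t F_u ≤ 2.4 d t F_u): upper limit = 2.4·16·16·410 / 1000 = 251.9 kN.
  Edge l_c = 35 − 18/2 = 26 → r_n = 204.7 kN; interior l_c = 60 − 18 = 42 → r_n = 251.9 kN.
  R_n,bearing = 1·204.7 + 1·251.9 = 456.6 kN → 0.75 × 456.6 = 342 kN.
Bolt shear governs: 112 kN.

112 kN (bolt shear governs)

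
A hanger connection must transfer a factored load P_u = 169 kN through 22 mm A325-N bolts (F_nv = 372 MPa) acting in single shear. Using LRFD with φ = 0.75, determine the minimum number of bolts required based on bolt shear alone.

A_b = π·22²/4 = 380.1 mm².
Per-bolt design strength φR_n = 0.75 × 372 × 380.1 × 1 / 1000 = 106.1 kN.
n ≥ 169 / 106.1 = 1.593 → use 2 bolts.

2 bolts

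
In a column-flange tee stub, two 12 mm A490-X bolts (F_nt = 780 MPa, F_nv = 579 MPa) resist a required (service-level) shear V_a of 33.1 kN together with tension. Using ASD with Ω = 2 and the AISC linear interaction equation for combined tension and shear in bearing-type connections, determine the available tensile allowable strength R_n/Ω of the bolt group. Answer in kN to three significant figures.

A_b = π·12²/4 = 113.1 mm²; f_rv = 33.1 × 1000 / (2 × 113.1) = 146.3 MPa.
F'_nt = 1.3 F_nt − (Ω F_nt / F_nv) f_rv = 1.3·780 − (2·780/579)·146.3 = 619.7 MPa, capped at F_nt → F'_nt = 619.7 MPa.
R_n = F'_nt · A_b · n = 619.7 × 113.1 × 2 / 1000 = 140.2 kN.
Allowable strength R_n/Ω = 140.2 / 2 = 70.1 kN.

70.1 kN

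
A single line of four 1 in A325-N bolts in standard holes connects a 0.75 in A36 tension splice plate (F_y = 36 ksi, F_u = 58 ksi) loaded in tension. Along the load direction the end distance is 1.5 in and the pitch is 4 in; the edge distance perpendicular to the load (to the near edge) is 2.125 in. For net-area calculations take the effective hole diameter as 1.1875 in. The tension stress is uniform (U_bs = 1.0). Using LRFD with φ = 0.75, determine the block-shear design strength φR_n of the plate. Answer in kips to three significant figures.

Shear plane L_v = 1.5 + 3·4 = 13.5 in; A_gv = 13.5 × 0.75 = 10.12 in².
A_nv = (13.5 − 3.5·1.1875) × 0.75 = 7.008 in².
A_nt = (2.125 − 0.5·1.1875) × 0.75 = 1.148 in².
0.6 F_u A_nv = 243.9 kips; 0.6 F_y A_gv = 218.7 kips → shear yielding governs the shear term.
R_n = 218.7 + 1.0 × 58 × 1.148 = 285.3 kips.
Design strength φR_n = 0.75 × 285.3 = 214 kips.

214 kips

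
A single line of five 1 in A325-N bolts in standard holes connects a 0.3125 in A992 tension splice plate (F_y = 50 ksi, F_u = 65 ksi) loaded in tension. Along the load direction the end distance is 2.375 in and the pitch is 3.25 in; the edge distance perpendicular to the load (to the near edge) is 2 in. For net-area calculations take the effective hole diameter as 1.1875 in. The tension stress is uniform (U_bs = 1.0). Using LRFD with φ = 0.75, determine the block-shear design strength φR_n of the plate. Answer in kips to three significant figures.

Shear plane L_v = 2.375 + 4·3.25 = 15.38 in; A_gv = 15.38 × 0.3125 = 4.805 in².
A_nv = (15.38 − 4.5·1.1875) × 0.3125 = 3.135 in².
A_nt = (2 − 0.5·1.1875) × 0.3125 = 0.4395 in².
0.6 F_u A_nv = 122.3 kips; 0.6 F_y A_gv = 144.1 kips → shear rupture governs the shear term.
R_n = 122.3 + 1.0 × 65 × 0.4395 = 150.8 kips.
Design strength φR_n = 0.75 × 150.8 = 113 kips.

113 kips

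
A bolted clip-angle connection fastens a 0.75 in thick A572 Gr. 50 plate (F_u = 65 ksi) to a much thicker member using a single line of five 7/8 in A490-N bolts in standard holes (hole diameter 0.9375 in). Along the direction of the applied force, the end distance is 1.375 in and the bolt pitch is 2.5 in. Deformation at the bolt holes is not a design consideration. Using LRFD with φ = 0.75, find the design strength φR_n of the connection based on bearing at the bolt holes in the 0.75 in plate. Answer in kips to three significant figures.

392 kips

Per bolt r_n = 1.5 l_c t F_u ≤ 3.0 d t F_u; upper limit = 3.0 × 0.875 × 0.75 × 65 = 128 kips.
Edge bolt: l_c = 1.375 − 0.9375/2 = 0.9062 in → 1.5 × 0.9062 × 0.75 × 65 = 66.27 → r_n = 66.27 kips.
Interior bolts: l_c = 2.5 − 0.9375 = 1.562 in → 1.5 × 1.562 × 0.75 × 65 = 114.3 → r_n = 114.3 kips.
R_n = 1 × 66.27 + 4 × 114.3 = 523.3 kips.
Design strength φR_n = 0.75 × 523.3 = 392 kips.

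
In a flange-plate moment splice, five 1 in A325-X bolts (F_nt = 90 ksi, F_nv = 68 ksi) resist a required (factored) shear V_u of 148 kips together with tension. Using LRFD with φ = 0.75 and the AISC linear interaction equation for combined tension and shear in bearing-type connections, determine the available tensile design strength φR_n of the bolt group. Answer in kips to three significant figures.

A_b = π·1²/4 = 0.7854 in²; f_rv = 148 / (5 × 0.7854) = 37.69 ksi.
F'_nt = 1.3 F_nt − (F_nt / φF_nv) f_rv = 1.3·90 − (90/(0.75·68))·37.69 = 50.49 ksi, capped at F_nt → F'_nt = 50.49 ksi.
R_n = F'_nt · A_b · n = 50.49 × 0.7854 × 5 = 198.3 kips.
Design strength φR_n = 0.75 × 198.3 = 149 kips.

149 kips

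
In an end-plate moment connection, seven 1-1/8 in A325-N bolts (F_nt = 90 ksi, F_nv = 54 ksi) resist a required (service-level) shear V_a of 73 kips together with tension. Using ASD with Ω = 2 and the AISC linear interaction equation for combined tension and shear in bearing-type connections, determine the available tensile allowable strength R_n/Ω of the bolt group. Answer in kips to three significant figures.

A_b = π·1.125²/4 = 0.994 in²; f_rv = 73 / (7 × 0.994) = 10.49 ksi.
F'_nt = 1.3 F_nt − (Ω F_nt / F_nv) f_rv = 1.3·90 − (2·90/54)·10.49 = 82.03 ksi, capped at F_nt → F'_nt = 82.03 ksi.
R_n = F'_nt · A_b · n = 82.03 × 0.994 × 7 = 570.8 kips.
Allowable strength R_n/Ω = 570.8 / 2 = 285 kips.

285 kips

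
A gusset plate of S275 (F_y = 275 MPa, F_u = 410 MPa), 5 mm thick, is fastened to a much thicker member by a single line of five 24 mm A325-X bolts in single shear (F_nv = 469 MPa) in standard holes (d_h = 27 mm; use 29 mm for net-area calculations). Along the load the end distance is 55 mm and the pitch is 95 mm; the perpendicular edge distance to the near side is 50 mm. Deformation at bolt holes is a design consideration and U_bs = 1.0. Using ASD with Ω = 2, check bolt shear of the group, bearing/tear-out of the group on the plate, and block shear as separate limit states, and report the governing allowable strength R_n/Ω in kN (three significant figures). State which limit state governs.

216 kN (block shear governs)

Bolt shear: A_b = π·24²/4 = 452.4 mm²; R_n = 469 × 452.4 × 5 × 1 / 1000 = 1061 kN → 1061 / 2 = 530 kN.
Bearing: edge l_c = 41.5, r_n = 102.1 kN; interior l_c = 68, r_n = 118.1 kN; R_n = 102.1 + 4·118.1 = 574.4 kN → 287 kN.
Block shear: A_gv = 2175, A_nv = 1522, A_nt = 177.5 mm²; R_n = min(0.6F_uA_nv, 0.6F_yA_gv) + U_bs·F_u·A_nt = 431.7 kN → 216 kN.
Block shear governs: 216 kN.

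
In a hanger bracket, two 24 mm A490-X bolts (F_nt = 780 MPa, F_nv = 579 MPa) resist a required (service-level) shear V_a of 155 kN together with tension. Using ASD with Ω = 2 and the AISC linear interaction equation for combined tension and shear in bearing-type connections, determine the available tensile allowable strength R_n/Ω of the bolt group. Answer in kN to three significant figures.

250 kN

A_b = π·24²/4 = 452.4 mm²; f_rv = 155 × 1000 / (2 × 452.4) = 171.3 MPa.
F'_nt = 1.3 F_nt − (Ω F_nt / F_nv) f_rv = 1.3·780 − (2·780/579)·171.3 = 552.4 MPa, capped at F_nt → F'_nt = 552.4 MPa.
R_n = F'_nt · A_b · n = 552.4 × 452.4 × 2 / 1000 = 499.8 kN.
Allowable strength R_n/Ω = 499.8 / 2 = 250 kN.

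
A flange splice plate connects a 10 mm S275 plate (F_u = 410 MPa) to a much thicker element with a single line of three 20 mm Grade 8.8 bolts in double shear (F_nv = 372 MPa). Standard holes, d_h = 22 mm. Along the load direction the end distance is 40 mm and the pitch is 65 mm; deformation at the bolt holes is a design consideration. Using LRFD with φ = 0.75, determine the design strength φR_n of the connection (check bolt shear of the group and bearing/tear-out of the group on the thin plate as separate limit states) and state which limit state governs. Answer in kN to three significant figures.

402 kN (bearing governs)

Bolt shear: A_b = π·20²/4 = 314.2 mm²; R_n = 372 × 314.2 × 3 × 2 / 1000 = 701.2 kN → 0.75 × 701.2 = 526 kN.
Bearing (1.2 l_c t F_u ≤ 2.4 d t F_u): upper limit = 2.4·20·10·410 / 1000 = 196.8 kN.
  Edge l_c = 40 − 22/2 = 29 → r_n = 142.7 kN; interior l_c = 65 − 22 = 43 → r_n = 196.8 kN.
  R_n,bearing = 1·142.7 + 2·196.8 = 536.3 kN → 0.75 × 536.3 = 402 kN.
Bearing governs: 402 kN.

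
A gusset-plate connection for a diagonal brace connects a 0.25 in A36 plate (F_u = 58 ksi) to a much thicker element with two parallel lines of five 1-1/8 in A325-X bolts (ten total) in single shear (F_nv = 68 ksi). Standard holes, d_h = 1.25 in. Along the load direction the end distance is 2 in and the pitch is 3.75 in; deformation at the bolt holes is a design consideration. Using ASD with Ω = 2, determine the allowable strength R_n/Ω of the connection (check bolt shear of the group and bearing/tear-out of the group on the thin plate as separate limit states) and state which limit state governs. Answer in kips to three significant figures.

181 kips (bearing governs)

Bolt shear: A_b = π·1.125²/4 = 0.994 in²; R_n = 68 × 0.994 × 10 × 1 = 675.9 kips → 675.9 / 2 = 338 kips.
Bearing (1.2 l_c t F_u ≤ 2.4 d t F_u): upper limit = 2.4·1.125·0.25·58 = 39.15 kips.
  Edge l_c = 2 − 1.25/2 = 1.375 → r_n = 23.92 kips; interior l_c = 3.75 − 1.25 = 2.5 → r_n = 39.15 kips.
  R_n,bearing = 2·23.92 + 8·39.15 = 361 kips → 361 / 2 = 181 kips.
Bearing governs: 181 kips.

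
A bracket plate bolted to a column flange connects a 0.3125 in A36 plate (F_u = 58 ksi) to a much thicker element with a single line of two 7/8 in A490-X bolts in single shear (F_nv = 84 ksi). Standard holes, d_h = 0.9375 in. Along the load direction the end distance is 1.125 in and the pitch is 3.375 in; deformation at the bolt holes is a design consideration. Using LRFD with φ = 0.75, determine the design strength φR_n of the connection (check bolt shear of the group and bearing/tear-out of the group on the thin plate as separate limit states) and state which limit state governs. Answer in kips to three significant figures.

Bolt shear: A_b = π·0.875²/4 = 0.6013 in²; R_n = 84 × 0.6013 × 2 × 1 = 101 kips → 0.75 × 101 = 75.8 kips.
Bearing (1.2 l_c t F_u ≤ 2.4 d t F_u): upper limit = 2.4·0.875·0.3125·58 = 38.06 kips.
  Edge l_c = 1.125 − 0.9375/2 = 0.6562 → r_n = 14.27 kips; interior l_c = 3.375 − 0.9375 = 2.438 → r_n = 38.06 kips.
  R_n,bearing = 1·14.27 + 1·38.06 = 52.34 kips → 0.75 × 52.34 = 39.3 kips.
Bearing governs: 39.3 kips.

39.3 kips (bearing governs)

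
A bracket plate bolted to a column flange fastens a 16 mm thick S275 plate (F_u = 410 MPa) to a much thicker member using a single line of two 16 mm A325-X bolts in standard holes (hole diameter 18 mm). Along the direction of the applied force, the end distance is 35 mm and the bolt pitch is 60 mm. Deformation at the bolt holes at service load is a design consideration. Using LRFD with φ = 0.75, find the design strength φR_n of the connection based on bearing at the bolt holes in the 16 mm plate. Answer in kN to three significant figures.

Per bolt r_n = 1.2 l_c t F_u ≤ 2.4 d t F_u; upper limit = 2.4 × 16 × 16 × 410 / 1000 = 251.9 kN.
Edge bolt: l_c = 35 − 18/2 = 26 mm → 1.2 × 26 × 16 × 410 / 1000 = 204.7 → r_n = 204.7 kN.
Interior bolts: l_c = 60 − 18 = 42 mm → 1.2 × 42 × 16 × 410 / 1000 = 330.6 → r_n = 251.9 kN.
R_n = 1 × 204.7 + 1 × 251.9 = 456.6 kN.
Design strength φR_n = 0.75 × 456.6 = 342 kN.

342 kN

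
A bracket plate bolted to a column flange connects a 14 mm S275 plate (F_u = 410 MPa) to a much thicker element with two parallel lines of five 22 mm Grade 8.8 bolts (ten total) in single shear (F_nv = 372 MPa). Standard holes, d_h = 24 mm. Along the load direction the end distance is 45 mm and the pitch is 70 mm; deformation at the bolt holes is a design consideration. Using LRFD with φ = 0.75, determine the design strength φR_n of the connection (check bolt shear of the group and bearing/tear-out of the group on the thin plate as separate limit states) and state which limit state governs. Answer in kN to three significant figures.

Bolt shear: A_b = π·22²/4 = 380.1 mm²; R_n = 372 × 380.1 × 10 × 1 / 1000 = 1414 kN → 0.75 × 1414 = 1060 kN.
Bearing (1.2 l_c t F_u ≤ 2.4 d t F_u): upper limit = 2.4·22·14·410 / 1000 = 303.1 kN.
  Edge l_c = 45 − 24/2 = 33 → r_n = 227.3 kN; interior l_c = 70 − 24 = 46 → r_n = 303.1 kN.
  R_n,bearing = 2·227.3 + 8·303.1 = 2879 kN → 0.75 × 2879 = 2160 kN.
Bolt shear governs: 1060 kN.

1060 kN (bolt shear governs)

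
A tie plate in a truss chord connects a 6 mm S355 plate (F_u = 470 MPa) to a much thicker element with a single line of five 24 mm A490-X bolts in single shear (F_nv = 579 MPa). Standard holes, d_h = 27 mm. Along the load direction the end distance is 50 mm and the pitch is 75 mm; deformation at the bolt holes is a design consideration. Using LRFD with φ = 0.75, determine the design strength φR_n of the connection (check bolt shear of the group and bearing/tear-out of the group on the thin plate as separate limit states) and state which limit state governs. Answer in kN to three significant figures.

Bolt shear: A_b = π·24²/4 = 452.4 mm²; R_n = 579 × 452.4 × 5 × 1 / 1000 = 1310 kN → 0.75 × 1310 = 982 kN.
Bearing (1.2 l_c t F_u ≤ 2.4 d t F_u): upper limit = 2.4·24·6·470 / 1000 = 162.4 kN.
  Edge l_c = 50 − 27/2 = 36.5 → r_n = 123.5 kN; interior l_c = 75 − 27 = 48 → r_n = 162.4 kN.
  R_n,bearing = 1·123.5 + 4·162.4 = 773.2 kN → 0.75 × 773.2 = 580 kN.
Bearing governs: 580 kN.

580 kN (bearing governs)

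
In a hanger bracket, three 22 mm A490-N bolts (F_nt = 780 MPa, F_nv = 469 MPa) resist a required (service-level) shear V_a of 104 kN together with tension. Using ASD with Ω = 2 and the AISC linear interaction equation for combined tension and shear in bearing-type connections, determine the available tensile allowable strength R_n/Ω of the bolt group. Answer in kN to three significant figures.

405 kN

A_b = π·22²/4 = 380.1 mm²; f_rv = 104 × 1000 / (3 × 380.1) = 91.2 MPa.
F'_nt = 1.3 F_nt − (Ω F_nt / F_nv) f_rv = 1.3·780 − (2·780/469)·91.2 = 710.7 MPa, capped at F_nt → F'_nt = 710.7 MPa.
R_n = F'_nt · A_b · n = 710.7 × 380.1 × 3 / 1000 = 810.4 kN.
Allowable strength R_n/Ω = 810.4 / 2 = 405 kN.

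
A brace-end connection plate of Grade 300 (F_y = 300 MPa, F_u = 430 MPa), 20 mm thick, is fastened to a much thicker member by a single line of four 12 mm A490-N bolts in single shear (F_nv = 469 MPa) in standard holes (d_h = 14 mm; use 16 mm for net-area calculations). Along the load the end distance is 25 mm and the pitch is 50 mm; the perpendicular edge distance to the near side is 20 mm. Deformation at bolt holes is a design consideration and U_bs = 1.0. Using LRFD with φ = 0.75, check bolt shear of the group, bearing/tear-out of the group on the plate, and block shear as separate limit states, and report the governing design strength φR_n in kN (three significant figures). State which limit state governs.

159 kN (bolt shear governs)

Bolt shear: A_b = π·12²/4 = 113.1 mm²; R_n = 469 × 113.1 × 4 × 1 / 1000 = 212.2 kN → 0.75 × 212.2 = 159 kN.
Bearing: edge l_c = 18, r_n = 185.8 kN; interior l_c = 36, r_n = 247.7 kN; R_n = 185.8 + 3·247.7 = 928.8 kN → 697 kN.
Block shear: A_gv = 3500, A_nv = 2380, A_nt = 240 mm²; R_n = min(0.6F_uA_nv, 0.6F_yA_gv) + U_bs·F_u·A_nt = 717.2 kN → 538 kN.
Bolt shear governs: 159 kN.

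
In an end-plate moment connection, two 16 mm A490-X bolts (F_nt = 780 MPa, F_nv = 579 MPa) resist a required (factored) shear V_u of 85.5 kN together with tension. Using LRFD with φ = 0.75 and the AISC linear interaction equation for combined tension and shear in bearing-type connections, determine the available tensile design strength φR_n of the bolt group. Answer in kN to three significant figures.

A_b = π·16²/4 = 201.1 mm²; f_rv = 85.5 × 1000 / (2 × 201.1) = 212.6 MPa.
F'_nt = 1.3 F_nt − (F_nt / φF_nv) f_rv = 1.3·780 − (780/(0.75·579))·212.6 = 632.1 MPa, capped at F_nt → F'_nt = 632.1 MPa.
R_n = F'_nt · A_b · n = 632.1 × 201.1 × 2 / 1000 = 254.2 kN.
Design strength φR_n = 0.75 × 254.2 = 191 kN.

191 kN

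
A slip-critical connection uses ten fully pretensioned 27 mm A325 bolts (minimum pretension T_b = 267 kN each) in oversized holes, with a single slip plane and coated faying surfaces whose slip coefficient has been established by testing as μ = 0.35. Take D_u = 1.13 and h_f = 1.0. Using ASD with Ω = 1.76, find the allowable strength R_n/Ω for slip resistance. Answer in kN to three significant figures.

600 kN

R_n = μ · D_u · h_f · T_b · n_s · n_b = 0.35 × 1.13 × 1.0 × 267 × 1 × 10 = 1056 kN.
Allowable strength R_n/Ω = 1056 / 1.76 = 600 kN.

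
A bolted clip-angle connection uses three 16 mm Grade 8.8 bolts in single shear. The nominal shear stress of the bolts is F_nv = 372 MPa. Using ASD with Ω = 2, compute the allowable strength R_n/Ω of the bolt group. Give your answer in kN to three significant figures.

A_b = π × 16² / 4 = 201.1 mm².
R_n = F_nv · A_b · n · n_s = 372 × 201.1 × 3 × 1 / 1000 = 224.4 kN.
Allowable strength R_n/Ω = 224.4 / 2 = 112 kN.

112 kN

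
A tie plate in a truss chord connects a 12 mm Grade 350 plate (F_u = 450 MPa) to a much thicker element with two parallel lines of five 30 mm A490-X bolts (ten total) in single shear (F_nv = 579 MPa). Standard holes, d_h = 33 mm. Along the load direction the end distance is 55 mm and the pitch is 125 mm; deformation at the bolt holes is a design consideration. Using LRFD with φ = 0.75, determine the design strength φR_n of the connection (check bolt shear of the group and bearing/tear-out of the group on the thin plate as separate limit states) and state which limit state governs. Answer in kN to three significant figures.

Bolt shear: A_b = π·30²/4 = 706.9 mm²; R_n = 579 × 706.9 × 10 × 1 / 1000 = 4093 kN → 0.75 × 4093 = 3070 kN.
Bearing (1.2 l_c t F_u ≤ 2.4 d t F_u): upper limit = 2.4·30·12·450 / 1000 = 388.8 kN.
  Edge l_c = 55 − 33/2 = 38.5 → r_n = 249.5 kN; interior l_c = 125 − 33 = 92 → r_n = 388.8 kN.
  R_n,bearing = 2·249.5 + 8·388.8 = 3609 kN → 0.75 × 3609 = 2710 kN.
Bearing governs: 2710 kN.

2710 kN (bearing governs)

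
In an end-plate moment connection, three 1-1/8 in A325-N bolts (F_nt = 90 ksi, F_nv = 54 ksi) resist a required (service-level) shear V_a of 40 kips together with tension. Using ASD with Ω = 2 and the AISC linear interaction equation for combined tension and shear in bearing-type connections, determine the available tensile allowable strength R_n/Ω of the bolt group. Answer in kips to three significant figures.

A_b = π·1.125²/4 = 0.994 in²; f_rv = 40 / (3 × 0.994) = 13.41 ksi.
F'_nt = 1.3 F_nt − (Ω F_nt / F_nv) f_rv = 1.3·90 − (2·90/54)·13.41 = 72.29 ksi, capped at F_nt → F'_nt = 72.29 ksi.
R_n = F'_nt · A_b · n = 72.29 × 0.994 × 3 = 215.6 kips.
Allowable strength R_n/Ω = 215.6 / 2 = 108 kips.

108 kips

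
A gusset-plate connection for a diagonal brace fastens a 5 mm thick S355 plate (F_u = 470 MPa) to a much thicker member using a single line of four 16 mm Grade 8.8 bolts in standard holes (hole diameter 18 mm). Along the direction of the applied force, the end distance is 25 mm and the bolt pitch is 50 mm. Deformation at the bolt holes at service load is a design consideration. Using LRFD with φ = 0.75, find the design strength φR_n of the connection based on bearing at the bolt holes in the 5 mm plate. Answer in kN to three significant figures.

Per bolt r_n = 1.2 l_c t F_u ≤ 2.4 d t F_u; upper limit = 2.4 × 16 × 5 × 470 / 1000 = 90.24 kN.
Edge bolt: l_c = 25 − 18/2 = 16 mm → 1.2 × 16 × 5 × 470 / 1000 = 45.12 → r_n = 45.12 kN.
Interior bolts: l_c = 50 − 18 = 32 mm → 1.2 × 32 × 5 × 470 / 1000 = 90.24 → r_n = 90.24 kN.
R_n = 1 × 45.12 + 3 × 90.24 = 315.8 kN.
Design strength φR_n = 0.75 × 315.8 = 237 kN.

237 kN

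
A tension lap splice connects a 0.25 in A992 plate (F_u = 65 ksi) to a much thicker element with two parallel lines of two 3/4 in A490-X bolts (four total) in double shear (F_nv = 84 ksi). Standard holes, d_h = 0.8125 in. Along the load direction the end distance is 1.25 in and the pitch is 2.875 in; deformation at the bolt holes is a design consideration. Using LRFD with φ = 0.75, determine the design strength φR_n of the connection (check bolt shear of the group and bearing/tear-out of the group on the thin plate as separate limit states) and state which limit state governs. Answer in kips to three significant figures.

68.6 kips (bearing governs)

Bolt shear: A_b = π·0.75²/4 = 0.4418 in²; R_n = 84 × 0.4418 × 4 × 2 = 296.9 kips → 0.75 × 296.9 = 223 kips.
Bearing (1.2 l_c t F_u ≤ 2.4 d t F_u): upper limit = 2.4·0.75·0.25·65 = 29.25 kips.
  Edge l_c = 1.25 − 0.8125/2 = 0.8438 → r_n = 16.45 kips; interior l_c = 2.875 − 0.8125 = 2.062 → r_n = 29.25 kips.
  R_n,bearing = 2·16.45 + 2·29.25 = 91.41 kips → 0.75 × 91.41 = 68.6 kips.
Bearing governs: 68.6 kips.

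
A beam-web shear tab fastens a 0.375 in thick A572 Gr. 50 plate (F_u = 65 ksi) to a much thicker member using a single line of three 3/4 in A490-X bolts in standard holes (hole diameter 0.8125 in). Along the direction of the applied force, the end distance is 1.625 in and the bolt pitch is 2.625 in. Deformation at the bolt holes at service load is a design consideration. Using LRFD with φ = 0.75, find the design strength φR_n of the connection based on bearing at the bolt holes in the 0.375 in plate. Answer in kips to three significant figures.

Per bolt r_n = 1.2 l_c t F_u ≤ 2.4 d t F_u; upper limit = 2.4 × 0.75 × 0.375 × 65 = 43.87 kips.
Edge bolt: l_c = 1.625 − 0.8125/2 = 1.219 in → 1.2 × 1.219 × 0.375 × 65 = 35.65 → r_n = 35.65 kips.
Interior bolts: l_c = 2.625 − 0.8125 = 1.812 in → 1.2 × 1.812 × 0.375 × 65 = 53.02 → r_n = 43.87 kips.
R_n = 1 × 35.65 + 2 × 43.87 = 123.4 kips.
Design strength φR_n = 0.75 × 123.4 = 92.5 kips.

92.5 kips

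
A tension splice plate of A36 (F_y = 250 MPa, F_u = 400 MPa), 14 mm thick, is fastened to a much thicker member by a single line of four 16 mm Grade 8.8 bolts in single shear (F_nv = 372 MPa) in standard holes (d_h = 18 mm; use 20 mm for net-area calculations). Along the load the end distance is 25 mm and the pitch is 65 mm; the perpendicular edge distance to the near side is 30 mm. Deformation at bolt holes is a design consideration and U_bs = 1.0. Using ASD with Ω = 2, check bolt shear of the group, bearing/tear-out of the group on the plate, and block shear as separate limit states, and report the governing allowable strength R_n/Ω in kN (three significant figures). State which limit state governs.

150 kN (bolt shear governs)

Bolt shear: A_b = π·16²/4 = 201.1 mm²; R_n = 372 × 201.1 × 4 × 1 / 1000 = 299.2 kN → 299.2 / 2 = 150 kN.
Bearing: edge l_c = 16, r_n = 107.5 kN; interior l_c = 47, r_n = 215 kN; R_n = 107.5 + 3·215 = 752.6 kN → 376 kN.
Block shear: A_gv = 3080, A_nv = 2100, A_nt = 280 mm²; R_n = min(0.6F_uA_nv, 0.6F_yA_gv) + U_bs·F_u·A_nt = 574 kN → 287 kN.
Bolt shear governs: 150 kN.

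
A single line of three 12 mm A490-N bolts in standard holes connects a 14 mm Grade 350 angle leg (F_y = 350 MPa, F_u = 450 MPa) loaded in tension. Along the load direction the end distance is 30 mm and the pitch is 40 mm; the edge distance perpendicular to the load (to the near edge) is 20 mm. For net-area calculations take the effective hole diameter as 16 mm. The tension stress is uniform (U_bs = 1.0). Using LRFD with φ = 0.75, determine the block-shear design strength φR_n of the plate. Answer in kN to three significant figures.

255 kN

Shear plane L_v = 30 + 2·40 = 110 mm; A_gv = 110 × 14 = 1540 mm².
A_nv = (110 − 2.5·16) × 14 = 980 mm².
A_nt = (20 − 0.5·16) × 14 = 168 mm².
0.6 F_u A_nv = 264.6 kN; 0.6 F_y A_gv = 323.4 kN → shear rupture governs the shear term.
R_n = 264.6 + 1.0 × 450 × 168 / 1000 = 340.2 kN.
Design strength φR_n = 0.75 × 340.2 = 255 kN.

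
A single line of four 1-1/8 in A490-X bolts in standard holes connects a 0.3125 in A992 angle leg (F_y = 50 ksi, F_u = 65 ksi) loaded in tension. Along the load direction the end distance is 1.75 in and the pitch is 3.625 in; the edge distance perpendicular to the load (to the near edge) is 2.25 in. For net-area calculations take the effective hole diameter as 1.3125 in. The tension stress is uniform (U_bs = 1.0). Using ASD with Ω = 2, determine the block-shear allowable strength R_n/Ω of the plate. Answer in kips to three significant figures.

Shear plane L_v = 1.75 + 3·3.625 = 12.62 in; A_gv = 12.62 × 0.3125 = 3.945 in².
A_nv = (12.62 − 3.5·1.3125) × 0.3125 = 2.51 in².
A_nt = (2.25 − 0.5·1.3125) × 0.3125 = 0.498 in².
0.6 F_u A_nv = 97.88 kips; 0.6 F_y A_gv = 118.4 kips → shear rupture governs the shear term.
R_n = 97.88 + 1.0 × 65 × 0.498 = 130.3 kips.
Allowable strength R_n/Ω = 130.3 / 2 = 65.1 kips.

65.1 kips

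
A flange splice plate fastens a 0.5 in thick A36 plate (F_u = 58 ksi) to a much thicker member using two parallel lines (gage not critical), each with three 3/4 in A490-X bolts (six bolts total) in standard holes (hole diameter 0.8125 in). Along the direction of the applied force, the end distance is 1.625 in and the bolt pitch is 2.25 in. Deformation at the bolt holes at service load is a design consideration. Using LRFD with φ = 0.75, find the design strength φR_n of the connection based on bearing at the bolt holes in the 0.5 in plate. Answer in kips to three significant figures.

Per bolt r_n = 1.2 l_c t F_u ≤ 2.4 d t F_u; upper limit = 2.4 × 0.75 × 0.5 × 58 = 52.2 kips.
Edge bolt: l_c = 1.625 − 0.8125/2 = 1.219 in → 1.2 × 1.219 × 0.5 × 58 = 42.41 → r_n = 42.41 kips.
Interior bolts: l_c = 2.25 − 0.8125 = 1.438 in → 1.2 × 1.438 × 0.5 × 58 = 50.02 → r_n = 50.02 kips.
R_n = 2 × 42.41 + 4 × 50.02 = 284.9 kips.
Design strength φR_n = 0.75 × 284.9 = 214 kips.

214 kips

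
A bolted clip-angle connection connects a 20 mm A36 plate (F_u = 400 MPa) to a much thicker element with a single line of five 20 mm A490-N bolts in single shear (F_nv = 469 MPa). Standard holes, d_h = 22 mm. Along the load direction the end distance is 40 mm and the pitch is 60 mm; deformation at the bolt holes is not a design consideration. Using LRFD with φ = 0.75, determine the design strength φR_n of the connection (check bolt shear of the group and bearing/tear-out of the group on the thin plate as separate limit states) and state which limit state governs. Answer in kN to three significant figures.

553 kN (bolt shear governs)

Bolt shear: A_b = π·20²/4 = 314.2 mm²; R_n = 469 × 314.2 × 5 × 1 / 1000 = 736.7 kN → 0.75 × 736.7 = 553 kN.
Bearing (1.5 l_c t F_u ≤ 3.0 d t F_u): upper limit = 3.0·20·20·400 / 1000 = 480 kN.
  Edge l_c = 40 − 22/2 = 29 → r_n = 348 kN; interior l_c = 60 − 22 = 38 → r_n = 456 kN.
  R_n,bearing = 1·348 + 4·456 = 2172 kN → 0.75 × 2172 = 1630 kN.
Bolt shear governs: 553 kN.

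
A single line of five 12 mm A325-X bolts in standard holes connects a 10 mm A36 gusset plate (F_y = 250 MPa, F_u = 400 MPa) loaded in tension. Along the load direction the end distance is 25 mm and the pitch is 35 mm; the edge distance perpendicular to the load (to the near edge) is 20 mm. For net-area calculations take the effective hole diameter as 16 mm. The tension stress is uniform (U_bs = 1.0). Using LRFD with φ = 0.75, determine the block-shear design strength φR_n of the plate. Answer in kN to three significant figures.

Shear plane L_v = 25 + 4·35 = 165 mm; A_gv = 165 × 10 = 1650 mm².
A_nv = (165 − 4.5·16) × 10 = 930 mm².
A_nt = (20 − 0.5·16) × 10 = 120 mm².
0.6 F_u A_nv = 223.2 kN; 0.6 F_y A_gv = 247.5 kN → shear rupture governs the shear term.
R_n = 223.2 + 1.0 × 400 × 120 / 1000 = 271.2 kN.
Design strength φR_n = 0.75 × 271.2 = 203 kN.

203 kN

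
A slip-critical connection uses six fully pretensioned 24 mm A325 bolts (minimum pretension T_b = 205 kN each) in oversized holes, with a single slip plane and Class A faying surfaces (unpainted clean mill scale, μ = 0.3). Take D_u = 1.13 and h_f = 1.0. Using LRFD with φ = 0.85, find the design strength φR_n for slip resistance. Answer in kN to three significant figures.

354 kN

R_n = μ · D_u · h_f · T_b · n_s · n_b = 0.3 × 1.13 × 1.0 × 205 × 1 × 6 = 417 kN.
Design strength φR_n = 0.85 × 417 = 354 kN.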